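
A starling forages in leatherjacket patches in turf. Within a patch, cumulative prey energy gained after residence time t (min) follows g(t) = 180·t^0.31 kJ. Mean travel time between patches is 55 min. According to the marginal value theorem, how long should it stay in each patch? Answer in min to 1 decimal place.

24.7 min

By the marginal value theorem, leave when the instantaneous gain rate g'(t) equals the habitat-wide average g(t)/(T + t).
g'(t) = 0.31·180·t^-0.69. Setting 0.31·180·t^-0.69 = 180·t^0.31/(55+t) gives 0.31(55+t) = t, so 0.69·t = 0.31×55.
t* = 0.31×55/0.69 = 24.71 min.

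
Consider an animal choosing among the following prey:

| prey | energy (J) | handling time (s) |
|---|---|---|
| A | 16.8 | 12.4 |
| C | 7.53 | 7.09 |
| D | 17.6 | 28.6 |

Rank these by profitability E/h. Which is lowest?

D

In descending order of E/h:
A: 16.8/12.4 = 1.35 J/s
C: 7.53/7.09 = 1.06 J/s
D: 17.6/28.6 = 0.615 J/s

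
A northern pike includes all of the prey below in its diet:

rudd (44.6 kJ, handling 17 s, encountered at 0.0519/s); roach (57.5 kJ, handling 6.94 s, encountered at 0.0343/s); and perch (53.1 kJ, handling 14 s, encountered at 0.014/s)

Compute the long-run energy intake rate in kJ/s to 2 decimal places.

2.17 kJ/s

R = Σλ_iE_i / (1 + Σλ_ih_i)
Numerator: 0.0519×44.6 + 0.0343×57.5 + 0.014×53.1 = 5.03
Denominator: 1 + 0.0519×17 + 0.0343×6.94 + 0.014×14 = 2.316
R = 5.03/2.316 = 2.172 kJ/s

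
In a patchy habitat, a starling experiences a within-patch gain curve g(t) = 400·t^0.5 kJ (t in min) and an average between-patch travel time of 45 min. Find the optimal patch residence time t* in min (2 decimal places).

Maximise g(t)/(T+t): set derivative to zero → g'(t)(T+t) = g(t).
g'(t) = 0.5·400·t^-0.5. Setting 0.5·400·t^-0.5 = 400·t^0.5/(45+t) gives 0.5(45+t) = t, so 0.50·t = 0.5×45.
t* = 0.5×45/0.50 = 45 min.

45.00 min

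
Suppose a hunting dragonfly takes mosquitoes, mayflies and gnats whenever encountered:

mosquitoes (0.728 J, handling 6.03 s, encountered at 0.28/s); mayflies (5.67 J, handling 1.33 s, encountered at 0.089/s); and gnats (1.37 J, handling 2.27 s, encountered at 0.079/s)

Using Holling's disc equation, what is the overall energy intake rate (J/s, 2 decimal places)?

Energy encountered per unit search time: 0.28×0.728 + 0.089×5.67 + 0.079×1.37 = 0.8167 J/s.
Handling time per unit search time: 0.28×6.03 + 0.089×1.33 + 0.079×2.27 = 1.986.
Rate = 0.8167/(1 + 1.986) = 0.2735 J/s.

0.27 J/s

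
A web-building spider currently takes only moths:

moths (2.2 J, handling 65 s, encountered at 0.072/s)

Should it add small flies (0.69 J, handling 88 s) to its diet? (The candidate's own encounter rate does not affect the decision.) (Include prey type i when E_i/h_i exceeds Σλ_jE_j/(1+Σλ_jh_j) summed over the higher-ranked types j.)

No

Intake rate on the current diet: R = (0.072×2.2) / (1 + 0.072×65) = 0.1584/5.68 = 0.02789 J/s.
small flies: E/h = 0.69/88 = 0.007841 J/s.
0.007841 < 0.02789, so adding small flies would lower the average — exclude it.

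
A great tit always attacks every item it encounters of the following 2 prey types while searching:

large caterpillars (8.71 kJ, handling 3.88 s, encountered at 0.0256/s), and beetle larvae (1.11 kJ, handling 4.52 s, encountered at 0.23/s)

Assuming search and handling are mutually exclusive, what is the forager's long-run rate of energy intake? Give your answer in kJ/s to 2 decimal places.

0.22 kJ/s

R = Σλ_iE_i / (1 + Σλ_ih_i)
Numerator: 0.0256×8.71 + 0.23×1.11 = 0.4783
Denominator: 1 + 0.0256×3.88 + 0.23×4.52 = 2.139
R = 0.4783/2.139 = 0.2236 kJ/s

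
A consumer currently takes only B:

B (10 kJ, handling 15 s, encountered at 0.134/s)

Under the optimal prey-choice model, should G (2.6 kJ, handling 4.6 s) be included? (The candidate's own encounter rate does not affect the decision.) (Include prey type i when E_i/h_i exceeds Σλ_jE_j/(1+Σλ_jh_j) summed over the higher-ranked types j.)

Yes

Intake rate on the current diet: R = (0.134×10) / (1 + 0.134×15) = 1.34/3.01 = 0.4452 kJ/s.
G: E/h = 2.6/4.6 = 0.5652 kJ/s.
Since 0.5652 > R, including G increases the long-run rate.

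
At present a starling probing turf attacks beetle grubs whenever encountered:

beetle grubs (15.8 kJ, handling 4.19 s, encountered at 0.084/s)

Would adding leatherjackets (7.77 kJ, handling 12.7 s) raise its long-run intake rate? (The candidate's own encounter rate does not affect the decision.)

Intake rate on the current diet: R = (0.084×15.8) / (1 + 0.084×4.19) = 1.327/1.352 = 0.9817 kJ/s.
Profitability of leatherjackets: 7.77/12.7 = 0.6118 kJ/s.
0.6118 < 0.9817, so adding leatherjackets would lower the average — exclude it.

No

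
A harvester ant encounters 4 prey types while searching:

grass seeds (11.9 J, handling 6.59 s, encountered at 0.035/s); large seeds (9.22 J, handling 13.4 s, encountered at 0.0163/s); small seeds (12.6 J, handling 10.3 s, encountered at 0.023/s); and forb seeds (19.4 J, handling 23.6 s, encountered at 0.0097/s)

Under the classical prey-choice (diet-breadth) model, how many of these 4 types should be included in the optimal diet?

Rank by E/h (J/s): grass seeds 1.81, small seeds 1.22, forb seeds 0.822, large seeds 0.688. Include each in turn until the next type's E/h falls below the running intake rate.
Rate on top 1: 0.3384. small seeds: 1.22 > 0.3384 → include.
Rate on top 2: 0.4813. forb seeds: 0.822 > 0.4813 → include.
Rate on top 3: 0.5273. large seeds: 0.688 > 0.5273 → include.
Optimal diet: grass seeds, small seeds, forb seeds, large seeds — 4 of 4 types.

4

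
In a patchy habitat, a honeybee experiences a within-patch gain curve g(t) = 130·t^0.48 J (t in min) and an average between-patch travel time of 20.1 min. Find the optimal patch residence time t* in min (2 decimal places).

18.55 min

Maximise g(t)/(T+t): set derivative to zero → g'(t)(T+t) = g(t).
g'(t) = 0.48·130·t^-0.52. Setting 0.48·130·t^-0.52 = 130·t^0.48/(20.1+t) gives 0.48(20.1+t) = t, so 0.52·t = 0.48×20.1.
t* = 0.48×20.1/0.52 = 18.55 min.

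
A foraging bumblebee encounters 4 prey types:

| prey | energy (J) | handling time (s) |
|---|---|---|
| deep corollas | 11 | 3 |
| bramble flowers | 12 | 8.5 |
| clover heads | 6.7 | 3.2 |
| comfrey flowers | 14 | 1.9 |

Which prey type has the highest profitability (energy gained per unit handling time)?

Profitability E/h (J/s): deep corollas = 11/3 = 3.67, bramble flowers = 12/8.5 = 1.41, clover heads = 6.7/3.2 = 2.09, comfrey flowers = 14/1.9 = 7.37.
Ranked: comfrey flowers > deep corollas > clover heads > bramble flowers.

comfrey flowers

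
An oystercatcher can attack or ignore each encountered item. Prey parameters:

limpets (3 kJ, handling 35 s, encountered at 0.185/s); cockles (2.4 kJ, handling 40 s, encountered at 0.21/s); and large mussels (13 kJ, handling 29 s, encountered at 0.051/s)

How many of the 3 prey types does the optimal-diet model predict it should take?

Rank by E/h (kJ/s): large mussels 0.448, limpets 0.0857, cockles 0.06. Include each in turn until the next type's E/h falls below the running intake rate.
Rate on top 1: 0.2674. limpets: 0.0857 < 0.2674 → exclude; stop.
Optimal diet: large mussels — 1 of 3 types.

1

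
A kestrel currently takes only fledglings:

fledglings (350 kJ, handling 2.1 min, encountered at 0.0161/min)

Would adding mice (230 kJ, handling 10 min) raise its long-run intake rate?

Current rate: (0.0161×350)/(1 + 0.0161×2.1) = 5.451 kJ/min.
Profitability of mice: 230/10 = 23 kJ/min.
Since 23 > R, including mice increases the long-run rate.

Yes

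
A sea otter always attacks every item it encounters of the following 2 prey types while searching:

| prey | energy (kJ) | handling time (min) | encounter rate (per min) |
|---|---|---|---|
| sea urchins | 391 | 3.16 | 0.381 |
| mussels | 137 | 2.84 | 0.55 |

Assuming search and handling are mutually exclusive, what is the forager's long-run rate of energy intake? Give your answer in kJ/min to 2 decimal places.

R = (0.381×391 + 0.55×137) / (1 + 0.381×3.16 + 0.55×2.84) = 224.3/3.766 = 59.57 kJ/min.

59.57 kJ/min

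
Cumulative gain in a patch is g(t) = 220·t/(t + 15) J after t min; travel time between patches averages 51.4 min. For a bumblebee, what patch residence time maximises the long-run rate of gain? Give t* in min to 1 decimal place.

27.8 min

Optimal t* satisfies g'(t*) = g(t*)/(T + t*).
g'(t) = 220·15/(t + 15)². Setting 220·15/(t+15)² = 220t/[(t+15)(51.4+t)] gives 15(51.4+t) = t(t+15), so t² = 15×51.4 = 771.
t* = √771 = 27.77 min.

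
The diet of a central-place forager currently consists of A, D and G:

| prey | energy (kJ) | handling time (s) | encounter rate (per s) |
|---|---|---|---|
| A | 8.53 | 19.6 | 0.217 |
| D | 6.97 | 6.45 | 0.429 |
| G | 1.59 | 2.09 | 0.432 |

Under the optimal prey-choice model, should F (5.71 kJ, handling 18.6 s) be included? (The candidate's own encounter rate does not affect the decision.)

No

Intake rate on the current diet: R = (0.217×8.53 + 0.429×6.97 + 0.432×1.59) / (1 + 0.217×19.6 + 0.429×6.45 + 0.432×2.09) = 5.528/8.923 = 0.6195 kJ/s.
F: E/h = 5.71/18.6 = 0.307 kJ/s.
0.307 < 0.6195, so adding F would lower the average — exclude it.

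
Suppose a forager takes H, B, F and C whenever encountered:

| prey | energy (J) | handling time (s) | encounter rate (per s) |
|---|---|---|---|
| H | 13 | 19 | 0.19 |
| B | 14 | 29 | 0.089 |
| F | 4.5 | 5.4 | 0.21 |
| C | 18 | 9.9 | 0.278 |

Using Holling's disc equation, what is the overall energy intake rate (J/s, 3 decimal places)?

R = (0.19×13 + 0.089×14 + 0.21×4.5 + 0.278×18) / (1 + 0.19×19 + 0.089×29 + 0.21×5.4 + 0.278×9.9) = 9.665/11.08 = 0.8725 J/s.

0.873 J/s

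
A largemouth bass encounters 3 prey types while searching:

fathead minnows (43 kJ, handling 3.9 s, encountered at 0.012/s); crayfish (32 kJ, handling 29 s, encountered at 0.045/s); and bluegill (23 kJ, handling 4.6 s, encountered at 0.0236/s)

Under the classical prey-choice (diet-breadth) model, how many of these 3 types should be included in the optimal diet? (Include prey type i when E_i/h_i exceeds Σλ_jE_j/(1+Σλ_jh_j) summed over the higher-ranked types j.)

3

E/h in descending order: fathead minnows 11, bluegill 5, crayfish 1.1 kJ/s. The optimal diet is the largest prefix of this list for which every included type satisfies E_i/h_i > R on the types above it.
Rate on top 1: 0.4929. bluegill: 5 > 0.4929 → include.
Rate on top 2: 0.9164. crayfish: 1.1 > 0.9164 → include.
Optimal diet: fathead minnows, bluegill, crayfish — 3 of 3 types.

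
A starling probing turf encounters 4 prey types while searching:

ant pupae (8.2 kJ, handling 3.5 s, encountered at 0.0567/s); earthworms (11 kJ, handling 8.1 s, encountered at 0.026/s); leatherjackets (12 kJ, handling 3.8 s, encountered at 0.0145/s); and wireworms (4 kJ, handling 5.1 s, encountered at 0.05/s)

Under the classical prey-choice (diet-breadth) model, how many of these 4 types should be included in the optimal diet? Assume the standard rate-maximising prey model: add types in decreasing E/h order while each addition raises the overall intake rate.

Rank by E/h (kJ/s): leatherjackets 3.16, ant pupae 2.34, earthworms 1.36, wireworms 0.784. Include each in turn until the next type's E/h falls below the running intake rate.
Rate on top 1: 0.1649. ant pupae: 2.34 > 0.1649 → include.
Rate on top 2: 0.5097. earthworms: 1.36 > 0.5097 → include.
Rate on top 3: 0.6317. wireworms: 0.784 > 0.6317 → include.
Optimal diet: leatherjackets, ant pupae, earthworms, wireworms — 4 of 4 types.

4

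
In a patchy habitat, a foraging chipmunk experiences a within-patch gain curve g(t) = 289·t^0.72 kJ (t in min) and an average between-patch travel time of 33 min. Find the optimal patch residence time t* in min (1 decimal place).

84.9 min

By the marginal value theorem, leave when the instantaneous gain rate g'(t) equals the habitat-wide average g(t)/(T + t).
g'(t) = 0.72·289·t^-0.28. Setting 0.72·289·t^-0.28 = 289·t^0.72/(33+t) gives 0.72(33+t) = t, so 0.28·t = 0.72×33.
t* = 0.72×33/0.28 = 84.86 min.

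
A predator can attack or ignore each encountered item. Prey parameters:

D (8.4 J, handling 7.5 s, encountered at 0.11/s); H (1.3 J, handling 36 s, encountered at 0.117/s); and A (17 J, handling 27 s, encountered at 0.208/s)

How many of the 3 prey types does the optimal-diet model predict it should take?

2

Rank by E/h (J/s): D 1.12, A 0.63, H 0.0361. Include each in turn until the next type's E/h falls below the running intake rate.
Rate on top 1: 0.5063. A: 0.63 > 0.5063 → include.
Rate on top 2: 0.5994. H: 0.0361 < 0.5994 → exclude; stop.
Optimal diet: D, A — 2 of 3 types.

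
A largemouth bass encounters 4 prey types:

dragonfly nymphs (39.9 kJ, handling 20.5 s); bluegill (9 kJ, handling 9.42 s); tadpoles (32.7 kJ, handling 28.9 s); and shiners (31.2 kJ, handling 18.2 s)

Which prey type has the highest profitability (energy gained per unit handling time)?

Profitability E/h (kJ/s): dragonfly nymphs = 39.9/20.5 = 1.95, bluegill = 9/9.42 = 0.955, tadpoles = 32.7/28.9 = 1.13, shiners = 31.2/18.2 = 1.71.
Ranked: dragonfly nymphs > shiners > tadpoles > bluegill.

dragonfly nymphs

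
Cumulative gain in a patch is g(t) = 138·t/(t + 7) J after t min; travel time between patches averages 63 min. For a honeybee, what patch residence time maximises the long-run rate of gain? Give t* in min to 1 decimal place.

Maximise g(t)/(T+t): set derivative to zero → g'(t)(T+t) = g(t).
g'(t) = 138·7/(t + 7)². Setting 138·7/(t+7)² = 138t/[(t+7)(63+t)] gives 7(63+t) = t(t+7), so t² = 7×63 = 441.
t* = √441 = 21 min.

21.0 min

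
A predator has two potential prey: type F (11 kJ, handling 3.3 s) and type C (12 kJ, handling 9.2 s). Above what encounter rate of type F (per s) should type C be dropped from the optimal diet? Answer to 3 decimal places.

0.195 per s

At the threshold, the rate on type F alone equals the profitability of type C: λ·11/(1 + λ·3.3) = 12/9.2 = 1.304.
Rearranging, λ(11 − 1.304×3.3) = 1.304, so λ = 1.304/6.696 = 0.1948 per s.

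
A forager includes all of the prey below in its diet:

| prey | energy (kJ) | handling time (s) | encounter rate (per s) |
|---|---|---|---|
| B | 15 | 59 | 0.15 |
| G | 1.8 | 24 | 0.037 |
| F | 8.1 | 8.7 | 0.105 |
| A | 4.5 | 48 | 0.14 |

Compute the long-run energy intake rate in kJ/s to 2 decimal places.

Energy encountered per unit search time: 0.15×15 + 0.037×1.8 + 0.105×8.1 + 0.14×4.5 = 3.797 kJ/s.
Handling time per unit search time: 0.15×59 + 0.037×24 + 0.105×8.7 + 0.14×48 = 17.37.
Rate = 3.797/(1 + 17.37) = 0.2067 kJ/s.

0.21 kJ/s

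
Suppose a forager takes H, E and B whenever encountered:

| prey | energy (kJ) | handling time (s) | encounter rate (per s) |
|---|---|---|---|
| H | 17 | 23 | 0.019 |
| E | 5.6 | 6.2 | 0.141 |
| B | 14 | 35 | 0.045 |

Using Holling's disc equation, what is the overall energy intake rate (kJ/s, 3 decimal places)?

Energy encountered per unit search time: 0.019×17 + 0.141×5.6 + 0.045×14 = 1.743 kJ/s.
Handling time per unit search time: 0.019×23 + 0.141×6.2 + 0.045×35 = 2.886.
Rate = 1.743/(1 + 2.886) = 0.4484 kJ/s.

0.448 kJ/s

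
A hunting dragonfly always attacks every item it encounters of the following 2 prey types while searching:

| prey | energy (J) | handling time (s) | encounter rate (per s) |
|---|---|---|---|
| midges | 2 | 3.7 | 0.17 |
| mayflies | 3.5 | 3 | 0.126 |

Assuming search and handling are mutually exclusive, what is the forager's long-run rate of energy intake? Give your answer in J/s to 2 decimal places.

R = (0.17×2 + 0.126×3.5) / (1 + 0.17×3.7 + 0.126×3) = 0.781/2.007 = 0.3891 J/s.

0.39 J/s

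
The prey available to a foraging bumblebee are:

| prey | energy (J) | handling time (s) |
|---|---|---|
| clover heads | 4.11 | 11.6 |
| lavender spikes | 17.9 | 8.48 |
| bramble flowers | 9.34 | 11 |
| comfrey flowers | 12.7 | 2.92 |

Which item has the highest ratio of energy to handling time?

comfrey flowers

In descending order of E/h:
comfrey flowers: 12.7/2.92 = 4.35 J/s
lavender spikes: 17.9/8.48 = 2.11 J/s
bramble flowers: 9.34/11 = 0.849 J/s
clover heads: 4.11/11.6 = 0.354 J/s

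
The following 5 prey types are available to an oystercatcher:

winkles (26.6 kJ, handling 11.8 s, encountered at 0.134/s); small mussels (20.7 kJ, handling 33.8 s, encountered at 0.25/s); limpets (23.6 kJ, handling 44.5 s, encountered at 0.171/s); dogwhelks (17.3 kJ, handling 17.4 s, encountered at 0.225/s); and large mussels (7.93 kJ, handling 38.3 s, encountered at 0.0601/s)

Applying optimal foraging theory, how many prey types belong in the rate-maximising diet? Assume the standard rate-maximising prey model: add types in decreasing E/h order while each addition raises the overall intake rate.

E/h in descending order: winkles 2.25, dogwhelks 0.994, small mussels 0.612, limpets 0.53, large mussels 0.207 kJ/s. The optimal diet is the largest prefix of this list for which every included type satisfies E_i/h_i > R on the types above it.
Rate on top 1: 1.381. dogwhelks: 0.994 < 1.381 → exclude; stop.
Optimal diet: winkles — 1 of 5 types.

1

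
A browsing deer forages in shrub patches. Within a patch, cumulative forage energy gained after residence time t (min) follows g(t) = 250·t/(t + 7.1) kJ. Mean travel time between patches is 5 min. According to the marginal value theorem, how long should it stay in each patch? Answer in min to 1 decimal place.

Maximise g(t)/(T+t): set derivative to zero → g'(t)(T+t) = g(t).
g'(t) = 250·7.1/(t + 7.1)². Setting 250·7.1/(t+7.1)² = 250t/[(t+7.1)(5+t)] gives 7.1(5+t) = t(t+7.1), so t² = 7.1×5 = 35.5.
t* = √35.5 = 5.958 min.

6.0 min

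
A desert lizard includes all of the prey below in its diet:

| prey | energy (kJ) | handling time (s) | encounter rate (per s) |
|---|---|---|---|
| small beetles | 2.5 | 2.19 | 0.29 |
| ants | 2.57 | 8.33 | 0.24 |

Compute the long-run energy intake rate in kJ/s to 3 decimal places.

R = Σλ_iE_i / (1 + Σλ_ih_i)
Numerator: 0.29×2.5 + 0.24×2.57 = 1.342
Denominator: 1 + 0.29×2.19 + 0.24×8.33 = 3.634
R = 1.342/3.634 = 0.3692 kJ/s

0.369 kJ/s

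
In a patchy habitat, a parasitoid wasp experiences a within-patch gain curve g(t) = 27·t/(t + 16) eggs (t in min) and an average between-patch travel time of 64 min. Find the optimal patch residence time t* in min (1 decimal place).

32.0 min

Maximise g(t)/(T+t): set derivative to zero → g'(t)(T+t) = g(t).
g'(t) = 27·16/(t + 16)². Setting 27·16/(t+16)² = 27t/[(t+16)(64+t)] gives 16(64+t) = t(t+16), so t² = 16×64 = 1024.
t* = √1024 = 32 min.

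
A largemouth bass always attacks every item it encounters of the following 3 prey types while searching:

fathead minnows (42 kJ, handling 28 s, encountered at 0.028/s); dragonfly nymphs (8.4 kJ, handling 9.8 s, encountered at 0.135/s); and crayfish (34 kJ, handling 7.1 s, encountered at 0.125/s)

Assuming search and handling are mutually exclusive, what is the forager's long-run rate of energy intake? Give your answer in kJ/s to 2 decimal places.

R = (0.028×42 + 0.135×8.4 + 0.125×34) / (1 + 0.028×28 + 0.135×9.8 + 0.125×7.1) = 6.56/3.995 = 1.642 kJ/s.

1.64 kJ/s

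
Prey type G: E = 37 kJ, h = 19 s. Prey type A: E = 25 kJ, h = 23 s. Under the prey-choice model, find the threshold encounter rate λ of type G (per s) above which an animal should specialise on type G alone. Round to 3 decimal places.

The zero-one rule: include type A iff E₂/h₂ > λE₁/(1+λh₁). Equality gives the switch point.
λE₁h₂ = E₂ + λE₂h₁ ⇒ λ = E₂/(E₁h₂ − E₂h₁) = 25/(851 − 475) = 0.06649 per s.

0.066 per s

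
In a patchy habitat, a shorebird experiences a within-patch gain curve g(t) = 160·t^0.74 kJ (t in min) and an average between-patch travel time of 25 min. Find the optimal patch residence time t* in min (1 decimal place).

Optimal t* satisfies g'(t*) = g(t*)/(T + t*).
g'(t) = 0.74·160·t^-0.26. Setting 0.74·160·t^-0.26 = 160·t^0.74/(25+t) gives 0.74(25+t) = t, so 0.26·t = 0.74×25.
t* = 0.74×25/0.26 = 71.15 min.

71.2 min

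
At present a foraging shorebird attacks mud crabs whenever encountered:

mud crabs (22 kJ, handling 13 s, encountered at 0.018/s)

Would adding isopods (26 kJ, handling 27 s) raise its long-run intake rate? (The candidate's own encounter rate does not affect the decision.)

On mud crabs alone, R = ΣλE/(1+Σλh) = 0.396/1.234 = 0.3209 kJ/s.
isopods: E/h = 26/27 = 0.963 kJ/s.
Since 0.963 > R, including isopods increases the long-run rate.

Yes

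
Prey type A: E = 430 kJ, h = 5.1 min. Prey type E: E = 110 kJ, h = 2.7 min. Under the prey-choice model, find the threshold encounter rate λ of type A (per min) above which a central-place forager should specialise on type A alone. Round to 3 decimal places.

0.183 per min

The zero-one rule: include type E iff E₂/h₂ > λE₁/(1+λh₁). Equality gives the switch point.
λE₁h₂ = E₂ + λE₂h₁ ⇒ λ = E₂/(E₁h₂ − E₂h₁) = 110/(1161 − 561) = 0.1833 per min.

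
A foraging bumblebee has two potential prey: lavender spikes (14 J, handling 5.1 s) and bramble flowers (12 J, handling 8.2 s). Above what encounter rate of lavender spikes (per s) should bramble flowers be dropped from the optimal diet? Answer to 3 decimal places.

The zero-one rule: include bramble flowers iff E₂/h₂ > λE₁/(1+λh₁). Equality gives the switch point.
λE₁h₂ = E₂ + λE₂h₁ ⇒ λ = E₂/(E₁h₂ − E₂h₁) = 12/(114.8 − 61.2) = 0.2239 per s.

0.224 per s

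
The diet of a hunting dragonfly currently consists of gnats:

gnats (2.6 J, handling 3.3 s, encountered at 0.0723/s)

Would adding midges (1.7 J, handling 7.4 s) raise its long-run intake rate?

Yes

On gnats alone, R = ΣλE/(1+Σλh) = 0.188/1.239 = 0.1518 J/s.
midges: E/h = 1.7/7.4 = 0.2297 J/s.
0.2297 > 0.1518, so adding midges raises the average — include it.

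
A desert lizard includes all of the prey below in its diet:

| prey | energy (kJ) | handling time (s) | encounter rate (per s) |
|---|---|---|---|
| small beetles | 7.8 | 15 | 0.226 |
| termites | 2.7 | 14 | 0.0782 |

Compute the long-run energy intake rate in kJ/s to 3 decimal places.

R = Σλ_iE_i / (1 + Σλ_ih_i)
Numerator: 0.226×7.8 + 0.0782×2.7 = 1.974
Denominator: 1 + 0.226×15 + 0.0782×14 = 5.485
R = 1.974/5.485 = 0.3599 kJ/s

0.360 kJ/s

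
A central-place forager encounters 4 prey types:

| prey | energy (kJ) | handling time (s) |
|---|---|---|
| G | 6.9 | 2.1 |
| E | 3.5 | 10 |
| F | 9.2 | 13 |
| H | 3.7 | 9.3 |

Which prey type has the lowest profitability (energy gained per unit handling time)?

E

In descending order of E/h:
G: 6.9/2.1 = 3.29 kJ/s
F: 9.2/13 = 0.708 kJ/s
H: 3.7/9.3 = 0.398 kJ/s
E: 3.5/10 = 0.35 kJ/s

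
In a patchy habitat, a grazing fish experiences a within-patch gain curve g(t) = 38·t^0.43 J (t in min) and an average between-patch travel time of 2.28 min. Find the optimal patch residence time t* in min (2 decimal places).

By the marginal value theorem, leave when the instantaneous gain rate g'(t) equals the habitat-wide average g(t)/(T + t).
g'(t) = 0.43·38·t^-0.57. Setting 0.43·38·t^-0.57 = 38·t^0.43/(2.28+t) gives 0.43(2.28+t) = t, so 0.57·t = 0.43×2.28.
t* = 0.43×2.28/0.57 = 1.72 min.

1.72 min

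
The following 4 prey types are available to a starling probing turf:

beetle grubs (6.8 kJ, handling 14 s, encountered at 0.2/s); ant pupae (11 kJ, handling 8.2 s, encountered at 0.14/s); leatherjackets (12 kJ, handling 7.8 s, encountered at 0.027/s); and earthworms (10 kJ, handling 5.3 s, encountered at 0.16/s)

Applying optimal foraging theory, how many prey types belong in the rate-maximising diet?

Rank by E/h (kJ/s): earthworms 1.89, leatherjackets 1.54, ant pupae 1.34, beetle grubs 0.486. Include each in turn until the next type's E/h falls below the running intake rate.
Rate on top 1: 0.8658. leatherjackets: 1.54 > 0.8658 → include.
Rate on top 2: 0.9346. ant pupae: 1.34 > 0.9346 → include.
Rate on top 3: 1.08. beetle grubs: 0.486 < 1.08 → exclude; stop.
Optimal diet: earthworms, leatherjackets, ant pupae — 3 of 4 types.

3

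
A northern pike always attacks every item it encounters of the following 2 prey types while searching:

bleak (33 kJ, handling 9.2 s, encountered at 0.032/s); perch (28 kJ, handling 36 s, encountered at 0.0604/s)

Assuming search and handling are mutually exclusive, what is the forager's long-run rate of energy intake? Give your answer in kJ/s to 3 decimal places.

0.792 kJ/s

Energy encountered per unit search time: 0.032×33 + 0.0604×28 = 2.747 kJ/s.
Handling time per unit search time: 0.032×9.2 + 0.0604×36 = 2.469.
Rate = 2.747/(1 + 2.469) = 0.792 kJ/s.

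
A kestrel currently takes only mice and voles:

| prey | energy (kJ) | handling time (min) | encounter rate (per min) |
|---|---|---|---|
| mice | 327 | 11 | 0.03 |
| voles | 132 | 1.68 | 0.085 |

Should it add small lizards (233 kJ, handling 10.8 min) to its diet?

Intake rate on the current diet: R = (0.03×327 + 0.085×132) / (1 + 0.03×11 + 0.085×1.68) = 21.03/1.473 = 14.28 kJ/min.
Profitability of small lizards: 233/10.8 = 21.57 kJ/min.
21.57 > 14.28, so adding small lizards raises the average — include it.

Yes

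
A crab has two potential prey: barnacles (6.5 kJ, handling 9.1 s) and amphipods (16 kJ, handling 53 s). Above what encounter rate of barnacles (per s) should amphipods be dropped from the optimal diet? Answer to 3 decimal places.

0.080 per s

The zero-one rule: include amphipods iff E₂/h₂ > λE₁/(1+λh₁). Equality gives the switch point.
λE₁h₂ = E₂ + λE₂h₁ ⇒ λ = E₂/(E₁h₂ − E₂h₁) = 16/(344.5 − 145.6) = 0.08044 per s.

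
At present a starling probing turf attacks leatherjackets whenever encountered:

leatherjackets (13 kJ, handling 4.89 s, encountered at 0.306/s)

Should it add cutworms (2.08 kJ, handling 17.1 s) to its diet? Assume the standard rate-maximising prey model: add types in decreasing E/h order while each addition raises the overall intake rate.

No

Intake rate on the current diet: R = (0.306×13) / (1 + 0.306×4.89) = 3.978/2.496 = 1.594 kJ/s.
Profitability of cutworms: 2.08/17.1 = 0.1216 kJ/s.
0.1216 < 1.594, so adding cutworms would lower the average — exclude it.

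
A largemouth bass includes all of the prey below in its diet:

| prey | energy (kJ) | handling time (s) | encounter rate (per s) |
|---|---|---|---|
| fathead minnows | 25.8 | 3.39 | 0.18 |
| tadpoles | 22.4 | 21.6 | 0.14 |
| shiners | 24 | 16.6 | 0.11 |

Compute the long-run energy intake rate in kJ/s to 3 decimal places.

1.613 kJ/s

R = Σλ_iE_i / (1 + Σλ_ih_i)
Numerator: 0.18×25.8 + 0.14×22.4 + 0.11×24 = 10.42
Denominator: 1 + 0.18×3.39 + 0.14×21.6 + 0.11×16.6 = 6.46
R = 10.42/6.46 = 1.613 kJ/s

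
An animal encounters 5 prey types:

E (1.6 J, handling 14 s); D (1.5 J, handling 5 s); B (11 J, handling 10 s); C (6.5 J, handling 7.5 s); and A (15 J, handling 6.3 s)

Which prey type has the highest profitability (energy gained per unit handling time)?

A

Profitability E/h (J/s): E = 1.6/14 = 0.114, D = 1.5/5 = 0.3, B = 11/10 = 1.1, C = 6.5/7.5 = 0.867, A = 15/6.3 = 2.38.
Ranked: A > B > C > D > E.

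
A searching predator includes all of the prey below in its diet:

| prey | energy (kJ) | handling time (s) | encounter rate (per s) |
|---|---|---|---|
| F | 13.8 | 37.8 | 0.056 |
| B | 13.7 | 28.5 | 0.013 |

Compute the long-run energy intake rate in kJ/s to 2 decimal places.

R = Σλ_iE_i / (1 + Σλ_ih_i)
Numerator: 0.056×13.8 + 0.013×13.7 = 0.9509
Denominator: 1 + 0.056×37.8 + 0.013×28.5 = 3.487
R = 0.9509/3.487 = 0.2727 kJ/s

0.27 kJ/s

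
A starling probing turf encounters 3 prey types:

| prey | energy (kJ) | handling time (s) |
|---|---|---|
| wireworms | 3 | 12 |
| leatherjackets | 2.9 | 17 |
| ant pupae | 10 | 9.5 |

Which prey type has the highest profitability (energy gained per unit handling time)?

Profitability E/h (kJ/s): wireworms = 3/12 = 0.25, leatherjackets = 2.9/17 = 0.171, ant pupae = 10/9.5 = 1.05.
Ranked: ant pupae > wireworms > leatherjackets.

ant pupae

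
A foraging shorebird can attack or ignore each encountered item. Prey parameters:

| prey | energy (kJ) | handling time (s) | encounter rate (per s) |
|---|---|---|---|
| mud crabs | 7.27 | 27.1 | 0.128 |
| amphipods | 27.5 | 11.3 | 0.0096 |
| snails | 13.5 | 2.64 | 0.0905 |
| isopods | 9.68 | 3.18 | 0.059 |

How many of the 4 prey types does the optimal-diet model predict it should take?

3

Profitabilities (E/h, kJ/s): snails 5.11, isopods 3.04, amphipods 2.43, mud crabs 0.268. Add prey in this order while the next type's profitability exceeds the intake rate on those already taken.
Rate on top 1: 0.9861. isopods: 3.04 > 0.9861 → include.
Rate on top 2: 1.257. amphipods: 2.43 > 1.257 → include.
Rate on top 3: 1.34. mud crabs: 0.268 < 1.34 → exclude; stop.
Optimal diet: snails, isopods, amphipods — 3 of 4 types.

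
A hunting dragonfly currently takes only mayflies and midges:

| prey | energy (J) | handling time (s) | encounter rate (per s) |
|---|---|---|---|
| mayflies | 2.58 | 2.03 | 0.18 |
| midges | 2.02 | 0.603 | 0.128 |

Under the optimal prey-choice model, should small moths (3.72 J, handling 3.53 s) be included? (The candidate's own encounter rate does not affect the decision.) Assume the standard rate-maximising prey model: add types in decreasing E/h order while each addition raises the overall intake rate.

Current rate: (0.18×2.58 + 0.128×2.02)/(1 + 0.18×2.03 + 0.128×0.603) = 0.5012 J/s.
Profitability of small moths: 3.72/3.53 = 1.054 J/s.
Since 1.054 > R, including small moths increases the long-run rate.

Yes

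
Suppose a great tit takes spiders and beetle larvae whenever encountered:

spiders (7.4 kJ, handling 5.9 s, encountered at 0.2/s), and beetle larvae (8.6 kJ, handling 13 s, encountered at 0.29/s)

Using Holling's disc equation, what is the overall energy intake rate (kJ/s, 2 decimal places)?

R = Σλ_iE_i / (1 + Σλ_ih_i)
Numerator: 0.2×7.4 + 0.29×8.6 = 3.974
Denominator: 1 + 0.2×5.9 + 0.29×13 = 5.95
R = 3.974/5.95 = 0.6679 kJ/s

0.67 kJ/s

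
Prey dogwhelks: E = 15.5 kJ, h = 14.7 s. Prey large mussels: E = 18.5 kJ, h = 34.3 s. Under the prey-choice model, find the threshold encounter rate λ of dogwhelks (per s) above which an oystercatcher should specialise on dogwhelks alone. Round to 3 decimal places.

Drop large mussels once their profitability E₂/h₂ falls below the rate achievable on dogwhelks alone: E₂/h₂ = λE₁/(1 + λh₁).
Solve for λ: λE₁h₂ = E₂(1 + λh₁) → λ(E₁h₂ − E₂h₁) = E₂ → λ = E₂/(E₁h₂ − E₂h₁).
λ = 18.5/(15.5×34.3 − 18.5×14.7) = 18.5/259.7 = 0.07124 per s.

0.071 per s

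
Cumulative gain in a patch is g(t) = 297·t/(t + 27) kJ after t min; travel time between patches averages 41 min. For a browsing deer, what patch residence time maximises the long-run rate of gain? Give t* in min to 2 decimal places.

By the marginal value theorem, leave when the instantaneous gain rate g'(t) equals the habitat-wide average g(t)/(T + t).
g'(t) = 297·27/(t + 27)². Setting 297·27/(t+27)² = 297t/[(t+27)(41+t)] gives 27(41+t) = t(t+27), so t² = 27×41 = 1107.
t* = √1107 = 33.27 min.

33.27 min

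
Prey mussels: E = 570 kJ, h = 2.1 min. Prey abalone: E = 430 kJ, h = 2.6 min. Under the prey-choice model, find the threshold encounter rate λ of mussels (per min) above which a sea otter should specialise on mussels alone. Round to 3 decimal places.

The zero-one rule: include abalone iff E₂/h₂ > λE₁/(1+λh₁). Equality gives the switch point.
λE₁h₂ = E₂ + λE₂h₁ ⇒ λ = E₂/(E₁h₂ − E₂h₁) = 430/(1482 − 903) = 0.7427 per min.

0.743 per min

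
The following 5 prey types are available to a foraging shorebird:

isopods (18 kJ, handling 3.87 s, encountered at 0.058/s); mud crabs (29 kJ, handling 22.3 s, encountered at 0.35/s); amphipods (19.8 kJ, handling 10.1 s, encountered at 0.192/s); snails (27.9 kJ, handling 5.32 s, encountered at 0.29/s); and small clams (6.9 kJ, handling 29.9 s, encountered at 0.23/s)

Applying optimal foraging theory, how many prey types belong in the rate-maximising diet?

2

E/h in descending order: snails 5.24, isopods 4.65, amphipods 1.96, mud crabs 1.3, small clams 0.231 kJ/s. The optimal diet is the largest prefix of this list for which every included type satisfies E_i/h_i > R on the types above it.
Rate on top 1: 3.182. isopods: 4.65 > 3.182 → include.
Rate on top 2: 3.301. amphipods: 1.96 < 3.301 → exclude; stop.
Optimal diet: snails, isopods — 2 of 5 types.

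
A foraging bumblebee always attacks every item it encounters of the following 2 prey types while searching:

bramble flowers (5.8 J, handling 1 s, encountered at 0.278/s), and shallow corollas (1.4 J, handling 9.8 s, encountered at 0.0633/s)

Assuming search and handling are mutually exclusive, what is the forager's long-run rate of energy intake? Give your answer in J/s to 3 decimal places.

0.896 J/s

R = Σλ_iE_i / (1 + Σλ_ih_i)
Numerator: 0.278×5.8 + 0.0633×1.4 = 1.701
Denominator: 1 + 0.278×1 + 0.0633×9.8 = 1.898
R = 1.701/1.898 = 0.8961 J/s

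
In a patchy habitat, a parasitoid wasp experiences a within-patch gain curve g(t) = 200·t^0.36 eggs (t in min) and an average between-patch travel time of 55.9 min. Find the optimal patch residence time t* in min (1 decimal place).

Optimal t* satisfies g'(t*) = g(t*)/(T + t*).
g'(t) = 0.36·200·t^-0.64. Setting 0.36·200·t^-0.64 = 200·t^0.36/(55.9+t) gives 0.36(55.9+t) = t, so 0.64·t = 0.36×55.9.
t* = 0.36×55.9/0.64 = 31.44 min.

31.4 min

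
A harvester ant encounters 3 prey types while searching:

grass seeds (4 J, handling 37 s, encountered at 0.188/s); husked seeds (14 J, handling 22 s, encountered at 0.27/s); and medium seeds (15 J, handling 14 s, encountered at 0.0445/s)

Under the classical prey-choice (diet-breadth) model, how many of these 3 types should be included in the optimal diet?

2

Rank by E/h (J/s): medium seeds 1.07, husked seeds 0.636, grass seeds 0.108. Include each in turn until the next type's E/h falls below the running intake rate.
Rate on top 1: 0.4113. husked seeds: 0.636 > 0.4113 → include.
Rate on top 2: 0.5881. grass seeds: 0.108 < 0.5881 → exclude; stop.
Optimal diet: medium seeds, husked seeds — 2 of 3 types.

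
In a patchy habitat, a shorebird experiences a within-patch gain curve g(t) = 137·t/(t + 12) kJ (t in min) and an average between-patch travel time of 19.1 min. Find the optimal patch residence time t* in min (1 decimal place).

15.1 min

By the marginal value theorem, leave when the instantaneous gain rate g'(t) equals the habitat-wide average g(t)/(T + t).
g'(t) = 137·12/(t + 12)². Setting 137·12/(t+12)² = 137t/[(t+12)(19.1+t)] gives 12(19.1+t) = t(t+12), so t² = 12×19.1 = 229.2.
t* = √229.2 = 15.14 min.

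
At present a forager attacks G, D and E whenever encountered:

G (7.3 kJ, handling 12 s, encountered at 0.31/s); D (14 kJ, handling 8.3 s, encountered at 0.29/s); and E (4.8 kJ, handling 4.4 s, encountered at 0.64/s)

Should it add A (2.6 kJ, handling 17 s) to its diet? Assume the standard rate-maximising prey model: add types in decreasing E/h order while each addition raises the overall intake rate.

Current rate: (0.31×7.3 + 0.29×14 + 0.64×4.8)/(1 + 0.31×12 + 0.29×8.3 + 0.64×4.4) = 0.9449 kJ/s.
A: E/h = 2.6/17 = 0.1529 kJ/s.
Since 0.1529 < R, time spent handling A is better spent searching.

No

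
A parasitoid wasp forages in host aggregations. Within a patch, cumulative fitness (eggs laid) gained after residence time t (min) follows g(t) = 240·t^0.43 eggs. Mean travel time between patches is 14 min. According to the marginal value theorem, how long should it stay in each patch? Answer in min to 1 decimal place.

10.6 min

Maximise g(t)/(T+t): set derivative to zero → g'(t)(T+t) = g(t).
g'(t) = 0.43·240·t^-0.57. Setting 0.43·240·t^-0.57 = 240·t^0.43/(14+t) gives 0.43(14+t) = t, so 0.57·t = 0.43×14.
t* = 0.43×14/0.57 = 10.56 min.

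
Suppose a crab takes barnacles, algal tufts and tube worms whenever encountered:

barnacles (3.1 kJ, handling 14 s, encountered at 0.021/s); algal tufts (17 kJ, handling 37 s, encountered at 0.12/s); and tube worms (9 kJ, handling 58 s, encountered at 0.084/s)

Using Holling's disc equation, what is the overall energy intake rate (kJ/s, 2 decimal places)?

R = (0.021×3.1 + 0.12×17 + 0.084×9) / (1 + 0.021×14 + 0.12×37 + 0.084×58) = 2.861/10.61 = 0.2698 kJ/s.

0.27 kJ/s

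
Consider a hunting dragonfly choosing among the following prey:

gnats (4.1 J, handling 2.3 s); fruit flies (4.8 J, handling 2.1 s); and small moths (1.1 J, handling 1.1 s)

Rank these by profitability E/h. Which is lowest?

In descending order of E/h:
fruit flies: 4.8/2.1 = 2.29 J/s
gnats: 4.1/2.3 = 1.78 J/s
small moths: 1.1/1.1 = 1 J/s

small moths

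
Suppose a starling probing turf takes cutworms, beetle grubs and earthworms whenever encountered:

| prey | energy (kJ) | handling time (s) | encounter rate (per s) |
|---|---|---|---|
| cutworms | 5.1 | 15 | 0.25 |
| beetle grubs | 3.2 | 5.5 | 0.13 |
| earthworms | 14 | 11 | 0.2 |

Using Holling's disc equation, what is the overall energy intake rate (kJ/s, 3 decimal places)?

0.586 kJ/s

Energy encountered per unit search time: 0.25×5.1 + 0.13×3.2 + 0.2×14 = 4.491 kJ/s.
Handling time per unit search time: 0.25×15 + 0.13×5.5 + 0.2×11 = 6.665.
Rate = 4.491/(1 + 6.665) = 0.5859 kJ/s.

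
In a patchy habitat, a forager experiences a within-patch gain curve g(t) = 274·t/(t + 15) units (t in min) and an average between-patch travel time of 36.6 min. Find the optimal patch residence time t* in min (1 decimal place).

Optimal t* satisfies g'(t*) = g(t*)/(T + t*).
g'(t) = 274·15/(t + 15)². Setting 274·15/(t+15)² = 274t/[(t+15)(36.6+t)] gives 15(36.6+t) = t(t+15), so t² = 15×36.6 = 549.
t* = √549 = 23.43 min.

23.4 min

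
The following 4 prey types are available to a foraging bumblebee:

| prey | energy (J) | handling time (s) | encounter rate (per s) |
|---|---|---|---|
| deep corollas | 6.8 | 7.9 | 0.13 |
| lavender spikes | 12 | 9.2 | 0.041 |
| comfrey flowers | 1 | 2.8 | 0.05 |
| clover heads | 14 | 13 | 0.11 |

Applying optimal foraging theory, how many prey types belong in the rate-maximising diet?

Profitabilities (E/h, J/s): lavender spikes 1.3, clover heads 1.08, deep corollas 0.861, comfrey flowers 0.357. Add prey in this order while the next type's profitability exceeds the intake rate on those already taken.
Rate on top 1: 0.3572. clover heads: 1.08 > 0.3572 → include.
Rate on top 2: 0.7239. deep corollas: 0.861 > 0.7239 → include.
Rate on top 3: 0.7605. comfrey flowers: 0.357 < 0.7605 → exclude; stop.
Optimal diet: lavender spikes, clover heads, deep corollas — 3 of 4 types.

3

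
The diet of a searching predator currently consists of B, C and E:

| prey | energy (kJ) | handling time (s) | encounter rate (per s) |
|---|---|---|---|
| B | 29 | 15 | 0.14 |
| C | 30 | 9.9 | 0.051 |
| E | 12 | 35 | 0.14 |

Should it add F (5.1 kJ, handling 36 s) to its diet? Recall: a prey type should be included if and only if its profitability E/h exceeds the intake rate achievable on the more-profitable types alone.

Current rate: (0.14×29 + 0.051×30 + 0.14×12)/(1 + 0.14×15 + 0.051×9.9 + 0.14×35) = 0.8548 kJ/s.
Profitability of F: 5.1/36 = 0.1417 kJ/s.
Since 0.1417 < R, time spent handling F is better spent searching.

No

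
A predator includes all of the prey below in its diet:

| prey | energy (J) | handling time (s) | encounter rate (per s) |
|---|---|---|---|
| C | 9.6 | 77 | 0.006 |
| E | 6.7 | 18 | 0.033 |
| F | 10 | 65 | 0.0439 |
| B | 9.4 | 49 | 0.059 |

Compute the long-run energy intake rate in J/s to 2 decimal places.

0.16 J/s

R = (0.006×9.6 + 0.033×6.7 + 0.0439×10 + 0.059×9.4) / (1 + 0.006×77 + 0.033×18 + 0.0439×65 + 0.059×49) = 1.272/7.801 = 0.1631 J/s.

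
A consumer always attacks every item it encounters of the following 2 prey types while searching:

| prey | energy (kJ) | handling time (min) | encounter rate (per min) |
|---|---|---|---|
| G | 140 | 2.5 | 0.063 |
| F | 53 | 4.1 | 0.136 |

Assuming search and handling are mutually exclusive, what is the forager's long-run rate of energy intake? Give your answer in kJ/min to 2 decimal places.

R = (0.063×140 + 0.136×53) / (1 + 0.063×2.5 + 0.136×4.1) = 16.03/1.715 = 9.345 kJ/min.

9.35 kJ/min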